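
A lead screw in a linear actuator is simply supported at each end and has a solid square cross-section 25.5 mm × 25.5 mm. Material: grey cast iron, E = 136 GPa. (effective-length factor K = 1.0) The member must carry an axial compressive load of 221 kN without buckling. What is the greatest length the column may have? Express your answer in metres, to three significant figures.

L_max ≈ 0.463 m

I = a⁴/12 = 25.5⁴/12 = 3.524×10^4 mm⁴
I = 3.524×10^-8 m⁴
At the buckling limit P_cr = P = 2.210×10^5 N
From P_cr = π²EI/(K·L)²:  L = (1/K)·√(π²EI/P_cr) = (1/1)·√(π²×1.36×10^11×3.524×10^-8/2.210×10^5)
L = 0.463 m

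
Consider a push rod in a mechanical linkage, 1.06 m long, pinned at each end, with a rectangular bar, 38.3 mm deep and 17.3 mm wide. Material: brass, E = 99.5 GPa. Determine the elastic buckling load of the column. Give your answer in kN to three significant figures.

P_cr ≈ 14.4 kN

Buckling occurs about the weak axis: I_min = h·b³/12 with b = 17.3 mm (the shorter side).
I_min = 38.3×17.3³/12 = 1.653×10^4 mm⁴
I = 1.653×10^4 mm⁴ = 1.653×10^-8 m⁴
Effective length L_e = K·L = 1 × 1.06 = 1.060 m
P_cr = π²EI / L_e² = π² × 99.5×10⁹ × 1.653×10^-8 / 1.060² = 1.444×10^4 N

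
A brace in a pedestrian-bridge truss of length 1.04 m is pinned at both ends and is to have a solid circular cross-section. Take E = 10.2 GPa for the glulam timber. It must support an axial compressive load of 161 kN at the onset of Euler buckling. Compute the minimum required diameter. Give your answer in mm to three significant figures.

L_e = K·L = 1 × 1.04 = 1.040 m
Required I = P_cr·L_e²/(π²E) = 1.610×10^5 × 1.040² / (π² × 1.02×10^10) = 1.730×10^-6 m⁴
I_req = 1.730×10^6 mm⁴
Solid circle: I = πd⁴/64  ⇒  d = (64I/π)^(1/4) = (64×1.730×10^6/π)^(1/4) = 77.0 mm

d ≈ 77.0 mm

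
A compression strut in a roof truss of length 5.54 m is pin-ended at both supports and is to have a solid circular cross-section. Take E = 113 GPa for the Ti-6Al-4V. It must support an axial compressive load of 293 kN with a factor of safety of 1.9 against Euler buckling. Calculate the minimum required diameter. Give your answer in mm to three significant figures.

d ≈ 133 mm

Required P_cr = n·P = 1.9 × 293 = 556.7 kN
L_e = K·L = 1 × 5.54 = 5.540 m
Required I = P_cr·L_e²/(π²E) = 5.567×10^5 × 5.540² / (π² × 1.13×10^11) = 1.532×10^-5 m⁴
I_req = 1.532×10^7 mm⁴
Solid circle: I = πd⁴/64  ⇒  d = (64I/π)^(1/4) = (64×1.532×10^7/π)^(1/4) = 133 mm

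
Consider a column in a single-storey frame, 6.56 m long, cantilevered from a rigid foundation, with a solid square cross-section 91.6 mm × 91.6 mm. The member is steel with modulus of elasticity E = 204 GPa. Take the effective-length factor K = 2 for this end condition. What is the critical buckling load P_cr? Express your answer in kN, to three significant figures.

I = a⁴/12 = 91.6⁴/12 = 5.867×10^6 mm⁴
I = 5.867×10^6 mm⁴ = 5.867×10^-6 m⁴
Effective length L_e = K·L = 2 × 6.56 = 13.12 m
P_cr = π²EI / L_e² = π² × 204×10⁹ × 5.867×10^-6 / 13.12² = 6.862×10^4 N

P_cr ≈ 68.6 kN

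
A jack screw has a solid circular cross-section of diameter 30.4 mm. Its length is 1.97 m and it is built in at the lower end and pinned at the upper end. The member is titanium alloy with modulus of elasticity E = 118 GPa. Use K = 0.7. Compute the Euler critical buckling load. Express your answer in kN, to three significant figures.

P_cr ≈ 25.7 kN

I = πd⁴/64 = π×30.4⁴/64 = 4.192×10^4 mm⁴
I = 4.192×10^4 mm⁴ = 4.192×10^-8 m⁴
Effective length L_e = K·L = 0.7 × 1.97 = 1.379 m
P_cr = π²EI / L_e² = π² × 118×10⁹ × 4.192×10^-8 / 1.379² = 2.568×10^4 N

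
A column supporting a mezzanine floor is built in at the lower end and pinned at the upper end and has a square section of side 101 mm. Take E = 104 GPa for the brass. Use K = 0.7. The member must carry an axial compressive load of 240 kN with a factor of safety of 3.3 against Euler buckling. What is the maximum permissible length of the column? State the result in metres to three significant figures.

L_max ≈ 4.79 m

I = a⁴/12 = 101⁴/12 = 8.672×10^6 mm⁴
I = 8.672×10^-6 m⁴
Required critical load P_cr = n·P = 3.3 × 240 = 792.0 kN = 7.920×10^5 N
From P_cr = π²EI/(K·L)²:  L = (1/K)·√(π²EI/P_cr) = (1/0.7)·√(π²×1.04×10^11×8.672×10^-6/7.920×10^5)
L = 4.79 m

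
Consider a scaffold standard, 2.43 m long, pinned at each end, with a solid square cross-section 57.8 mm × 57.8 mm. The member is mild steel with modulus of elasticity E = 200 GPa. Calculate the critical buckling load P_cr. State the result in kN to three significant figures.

I = a⁴/12 = 57.8⁴/12 = 9.301×10^5 mm⁴
I = 9.301×10^5 mm⁴ = 9.301×10^-7 m⁴
Effective length L_e = K·L = 1 × 2.43 = 2.430 m
P_cr = π²EI / L_e² = π² × 200×10⁹ × 9.301×10^-7 / 2.430² = 3.109×10^5 N

P_cr ≈ 311 kN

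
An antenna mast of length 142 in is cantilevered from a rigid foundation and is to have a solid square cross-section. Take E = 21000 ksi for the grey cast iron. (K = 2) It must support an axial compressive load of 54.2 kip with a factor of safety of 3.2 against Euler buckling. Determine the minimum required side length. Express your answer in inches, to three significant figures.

a ≈ 5.33 in

Required P_cr = n·P = 3.2 × 54.2 = 173.4 kip
L_e = K·L = 2 × 142 = 284.0 in
Required I = P_cr·L_e²/(π²E) = 1.734×10^5 × 284.0² / (π² × 2.10×10^7) = 67.49 in⁴
Solid square: I = a⁴/12  ⇒  a = (12I)^(1/4) = (12×67.49)^(1/4) = 5.33 in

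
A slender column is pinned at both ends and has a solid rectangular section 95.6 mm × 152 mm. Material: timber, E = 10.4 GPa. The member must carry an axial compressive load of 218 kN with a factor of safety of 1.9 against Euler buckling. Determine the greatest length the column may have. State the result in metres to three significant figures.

L_max ≈ 1.66 m

Buckling occurs about the weak axis: I_min = h·b³/12 with b = 95.6 mm (the shorter side).
I_min = 152×95.6³/12 = 1.107×10^7 mm⁴
I = 1.107×10^-5 m⁴
Required critical load P_cr = n·P = 1.9 × 218 = 414.2 kN = 4.142×10^5 N
From P_cr = π²EI/(K·L)²:  L = (1/K)·√(π²EI/P_cr) = (1/1)·√(π²×1.04×10^10×1.107×10^-5/4.142×10^5)
L = 1.66 m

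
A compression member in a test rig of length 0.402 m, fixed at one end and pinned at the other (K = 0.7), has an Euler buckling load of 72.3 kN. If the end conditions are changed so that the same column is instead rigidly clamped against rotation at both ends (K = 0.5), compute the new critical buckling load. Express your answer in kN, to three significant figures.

P_cr ≈ 142 kN

P_cr ∝ 1/K², so P_cr,new = P_cr,old × (K_old/K_new)² = 72.3 × (0.7/0.5)²
= 72.3 × 1.960 = 142 kN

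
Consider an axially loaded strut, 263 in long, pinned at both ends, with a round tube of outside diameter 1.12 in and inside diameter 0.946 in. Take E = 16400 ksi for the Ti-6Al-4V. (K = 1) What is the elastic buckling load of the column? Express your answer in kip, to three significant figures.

P_cr ≈ 0.0888 kip

d_o = 1.12 in, d_i = 0.946 in
I = π(d_o⁴ − d_i⁴)/64 = π(1.12⁴ − 0.9460⁴)/64 = 3.793×10^-2 in⁴
Effective length L_e = K·L = 1 × 263 = 263.0 in
P_cr = π²EI / L_e² = π² × 16400×10³ × 3.793×10^-2 / 263.0² = 88.75 lb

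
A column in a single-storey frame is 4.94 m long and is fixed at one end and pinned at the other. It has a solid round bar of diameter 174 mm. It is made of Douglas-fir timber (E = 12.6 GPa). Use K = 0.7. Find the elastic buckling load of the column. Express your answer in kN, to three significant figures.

P_cr ≈ 468 kN

I = πd⁴/64 = π×174⁴/64 = 4.500×10^7 mm⁴
I = 4.500×10^7 mm⁴ = 4.500×10^-5 m⁴
Effective length L_e = K·L = 0.7 × 4.94 = 3.458 m
P_cr = π²EI / L_e² = π² × 12.6×10⁹ × 4.500×10^-5 / 3.458² = 4.679×10^5 N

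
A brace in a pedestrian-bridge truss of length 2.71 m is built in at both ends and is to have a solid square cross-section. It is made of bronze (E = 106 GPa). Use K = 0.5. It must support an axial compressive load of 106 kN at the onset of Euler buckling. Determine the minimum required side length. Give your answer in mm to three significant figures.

L_e = K·L = 0.5 × 2.71 = 1.355 m
Required I = P_cr·L_e²/(π²E) = 1.060×10^5 × 1.355² / (π² × 1.06×10^11) = 1.860×10^-7 m⁴
I_req = 1.860×10^5 mm⁴
Solid square: I = a⁴/12  ⇒  a = (12I)^(1/4) = (12×1.860×10^5)^(1/4) = 38.7 mm

a ≈ 38.7 mm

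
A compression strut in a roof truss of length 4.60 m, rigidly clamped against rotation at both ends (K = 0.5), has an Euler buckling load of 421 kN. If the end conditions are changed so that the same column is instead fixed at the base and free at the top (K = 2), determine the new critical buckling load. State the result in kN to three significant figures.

P_cr ≈ 26.3 kN

P_cr ∝ 1/K², so P_cr,new = P_cr,old × (K_old/K_new)² = 421 × (0.5/2)²
= 421 × 0.06250 = 26.3 kN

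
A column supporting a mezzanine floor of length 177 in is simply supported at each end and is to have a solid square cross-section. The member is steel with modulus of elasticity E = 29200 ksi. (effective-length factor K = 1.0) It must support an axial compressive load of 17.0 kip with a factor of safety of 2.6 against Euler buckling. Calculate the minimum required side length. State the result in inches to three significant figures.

Required P_cr = n·P = 2.6 × 17.0 = 44.20 kip
L_e = K·L = 1 × 177 = 177.0 in
Required I = P_cr·L_e²/(π²E) = 4.420×10^4 × 177.0² / (π² × 2.92×10^7) = 4.805 in⁴
Solid square: I = a⁴/12  ⇒  a = (12I)^(1/4) = (12×4.805)^(1/4) = 2.76 in

a ≈ 2.76 in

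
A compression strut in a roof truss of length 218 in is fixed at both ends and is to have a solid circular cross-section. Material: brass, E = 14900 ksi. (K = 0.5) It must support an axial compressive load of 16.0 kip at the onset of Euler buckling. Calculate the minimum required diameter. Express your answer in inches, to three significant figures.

L_e = K·L = 0.5 × 218 = 109.0 in
Required I = P_cr·L_e²/(π²E) = 1.600×10^4 × 109.0² / (π² × 1.49×10^7) = 1.293 in⁴
Solid circle: I = πd⁴/64  ⇒  d = (64I/π)^(1/4) = (64×1.293/π)^(1/4) = 2.27 in

d ≈ 2.27 in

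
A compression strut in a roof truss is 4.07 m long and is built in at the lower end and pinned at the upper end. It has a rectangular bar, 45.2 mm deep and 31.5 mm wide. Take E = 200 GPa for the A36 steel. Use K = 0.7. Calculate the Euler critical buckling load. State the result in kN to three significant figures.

Buckling occurs about the weak axis: I_min = h·b³/12 with b = 31.5 mm (the shorter side).
I_min = 45.2×31.5³/12 = 1.177×10^5 mm⁴
I = 1.177×10^5 mm⁴ = 1.177×10^-7 m⁴
Effective length L_e = K·L = 0.7 × 4.07 = 2.849 m
P_cr = π²EI / L_e² = π² × 200×10⁹ × 1.177×10^-7 / 2.849² = 2.863×10^4 N

P_cr ≈ 28.6 kN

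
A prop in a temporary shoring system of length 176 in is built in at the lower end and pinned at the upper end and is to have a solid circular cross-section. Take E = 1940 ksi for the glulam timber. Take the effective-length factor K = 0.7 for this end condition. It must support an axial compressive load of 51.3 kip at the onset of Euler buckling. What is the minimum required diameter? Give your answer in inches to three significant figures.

d ≈ 5.36 in

L_e = K·L = 0.7 × 176 = 123.2 in
Required I = P_cr·L_e²/(π²E) = 5.130×10^4 × 123.2² / (π² × 1.94×10^6) = 40.67 in⁴
Solid circle: I = πd⁴/64  ⇒  d = (64I/π)^(1/4) = (64×40.67/π)^(1/4) = 5.36 in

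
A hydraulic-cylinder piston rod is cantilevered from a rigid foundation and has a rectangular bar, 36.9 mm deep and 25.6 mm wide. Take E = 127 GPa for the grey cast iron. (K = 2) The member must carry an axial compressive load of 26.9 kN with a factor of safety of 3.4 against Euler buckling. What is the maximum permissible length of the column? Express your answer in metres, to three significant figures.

Buckling occurs about the weak axis: I_min = h·b³/12 with b = 25.6 mm (the shorter side).
I_min = 36.9×25.6³/12 = 5.159×10^4 mm⁴
I = 5.159×10^-8 m⁴
Required critical load P_cr = n·P = 3.4 × 26.9 = 91.46 kN = 9.146×10^4 N
From P_cr = π²EI/(K·L)²:  L = (1/K)·√(π²EI/P_cr) = (1/2)·√(π²×1.27×10^11×5.159×10^-8/9.146×10^4)
L = 0.420 m

L_max ≈ 0.420 m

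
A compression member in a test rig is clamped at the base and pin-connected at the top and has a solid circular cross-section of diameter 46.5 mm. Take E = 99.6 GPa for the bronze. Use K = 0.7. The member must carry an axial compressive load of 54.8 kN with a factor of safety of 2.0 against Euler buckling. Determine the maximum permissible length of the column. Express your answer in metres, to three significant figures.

I = πd⁴/64 = π×46.5⁴/64 = 2.295×10^5 mm⁴
I = 2.295×10^-7 m⁴
Required critical load P_cr = n·P = 2.0 × 54.8 = 109.6 kN = 1.096×10^5 N
From P_cr = π²EI/(K·L)²:  L = (1/K)·√(π²EI/P_cr) = (1/0.7)·√(π²×9.96×10^10×2.295×10^-7/1.096×10^5)
L = 2.05 m

L_max ≈ 2.05 m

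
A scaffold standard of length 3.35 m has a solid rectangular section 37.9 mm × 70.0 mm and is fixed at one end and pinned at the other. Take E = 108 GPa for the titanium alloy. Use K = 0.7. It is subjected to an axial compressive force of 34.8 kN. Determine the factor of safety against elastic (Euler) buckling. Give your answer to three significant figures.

n ≈ 1.77

Buckling occurs about the weak axis: I_min = h·b³/12 with b = 37.9 mm (the shorter side).
I_min = 70.0×37.9³/12 = 3.176×10^5 mm⁴
I = 3.176×10^5 mm⁴ = 3.176×10^-7 m⁴
Effective length L_e = K·L = 0.7 × 3.35 = 2.345 m
P_cr = π²EI / L_e² = π² × 108×10⁹ × 3.176×10^-7 / 2.345² = 6.156×10^4 N
Factor of safety n = P_cr / P = 61.556 / 34.8 = 1.77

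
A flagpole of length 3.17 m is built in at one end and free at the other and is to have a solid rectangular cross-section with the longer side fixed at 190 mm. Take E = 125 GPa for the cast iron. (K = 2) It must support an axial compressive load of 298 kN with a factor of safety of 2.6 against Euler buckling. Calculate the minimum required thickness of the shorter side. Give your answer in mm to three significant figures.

b ≈ 117 mm

Required P_cr = n·P = 2.6 × 298 = 774.8 kN
L_e = K·L = 2 × 3.17 = 6.340 m
Required I = P_cr·L_e²/(π²E) = 7.748×10^5 × 6.340² / (π² × 1.25×10^11) = 2.524×10^-5 m⁴
I_req = 2.524×10^7 mm⁴
Rectangle, weak axis: I_min = h·b³/12 with h = 190 mm fixed  ⇒  b = (12I/h)^(1/3) = 117 mm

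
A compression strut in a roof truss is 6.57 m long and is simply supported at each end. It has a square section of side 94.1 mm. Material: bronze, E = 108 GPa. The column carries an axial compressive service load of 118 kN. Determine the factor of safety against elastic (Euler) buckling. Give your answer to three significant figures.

n ≈ 1.37

I = a⁴/12 = 94.1⁴/12 = 6.534×10^6 mm⁴
I = 6.534×10^6 mm⁴ = 6.534×10^-6 m⁴
Effective length L_e = K·L = 1 × 6.57 = 6.570 m
P_cr = π²EI / L_e² = π² × 108×10⁹ × 6.534×10^-6 / 6.570² = 1.614×10^5 N
Factor of safety n = P_cr / P = 161.35 / 118 = 1.37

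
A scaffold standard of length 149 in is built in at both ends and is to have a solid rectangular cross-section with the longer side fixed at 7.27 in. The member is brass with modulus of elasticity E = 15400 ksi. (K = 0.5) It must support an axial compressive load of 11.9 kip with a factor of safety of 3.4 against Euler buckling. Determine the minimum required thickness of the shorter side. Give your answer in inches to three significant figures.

Required P_cr = n·P = 3.4 × 11.9 = 40.46 kip
L_e = K·L = 0.5 × 149 = 74.50 in
Required I = P_cr·L_e²/(π²E) = 4.046×10^4 × 74.50² / (π² × 1.54×10^7) = 1.477 in⁴
Rectangle, weak axis: I_min = h·b³/12 with h = 7.27 in fixed  ⇒  b = (12I/h)^(1/3) = 1.35 in

b ≈ 1.35 in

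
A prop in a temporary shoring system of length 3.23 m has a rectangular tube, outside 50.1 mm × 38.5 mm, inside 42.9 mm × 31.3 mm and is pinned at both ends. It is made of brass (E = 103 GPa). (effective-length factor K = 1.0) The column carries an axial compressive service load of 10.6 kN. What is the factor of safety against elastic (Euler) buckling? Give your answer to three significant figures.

Weak-axis I_min = (h_o·b_o³ − h_i·b_i³)/12 with b_o = 38.5, b_i = 31.30 mm (shorter outer/inner sides).
I_min = (50.1×38.5³ − 42.90×31.30³)/12 = 1.286×10^5 mm⁴
I = 1.286×10^5 mm⁴ = 1.286×10^-7 m⁴
Effective length L_e = K·L = 1 × 3.23 = 3.230 m
P_cr = π²EI / L_e² = π² × 103×10⁹ × 1.286×10^-7 / 3.230² = 1.253×10^4 N
Factor of safety n = P_cr / P = 12.533 / 10.6 = 1.18

n ≈ 1.18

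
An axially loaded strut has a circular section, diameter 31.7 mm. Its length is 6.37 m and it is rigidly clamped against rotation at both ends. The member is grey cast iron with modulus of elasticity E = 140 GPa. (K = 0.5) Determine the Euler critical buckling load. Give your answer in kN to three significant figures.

P_cr ≈ 6.75 kN

I = πd⁴/64 = π×31.7⁴/64 = 4.957×10^4 mm⁴
I = 4.957×10^4 mm⁴ = 4.957×10^-8 m⁴
Effective length L_e = K·L = 0.5 × 6.37 = 3.185 m
P_cr = π²EI / L_e² = π² × 140×10⁹ × 4.957×10^-8 / 3.185² = 6.752×10^3 N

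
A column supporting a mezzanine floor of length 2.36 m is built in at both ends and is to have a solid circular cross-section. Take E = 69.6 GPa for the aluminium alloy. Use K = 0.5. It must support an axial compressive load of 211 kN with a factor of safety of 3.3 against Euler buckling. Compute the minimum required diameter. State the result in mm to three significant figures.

Required P_cr = n·P = 3.3 × 211 = 696.3 kN
L_e = K·L = 0.5 × 2.36 = 1.180 m
Required I = P_cr·L_e²/(π²E) = 6.963×10^5 × 1.180² / (π² × 6.96×10^10) = 1.411×10^-6 m⁴
I_req = 1.411×10^6 mm⁴
Solid circle: I = πd⁴/64  ⇒  d = (64I/π)^(1/4) = (64×1.411×10^6/π)^(1/4) = 73.2 mm

d ≈ 73.2 mm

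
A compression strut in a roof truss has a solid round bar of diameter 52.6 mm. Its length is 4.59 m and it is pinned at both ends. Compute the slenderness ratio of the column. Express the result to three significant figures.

I = πd⁴/64 = π×52.6⁴/64 = 3.758×10^5 mm⁴
A = 2.173×10^3 mm²;  r_min = √(I/A) = √(3.758×10^5/2.173×10^3) = 13.15 mm
L_e = K·L = 1 × 4.59 m = 4.590 m = 4590.0 mm
λ = L_e / r_min = 4590.0 / 13.15 = 349

λ ≈ 349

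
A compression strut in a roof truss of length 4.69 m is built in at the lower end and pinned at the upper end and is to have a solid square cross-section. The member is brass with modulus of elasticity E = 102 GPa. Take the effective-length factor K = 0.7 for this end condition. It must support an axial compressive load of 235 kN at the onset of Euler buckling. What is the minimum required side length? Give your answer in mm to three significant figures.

L_e = K·L = 0.7 × 4.69 = 3.283 m
Required I = P_cr·L_e²/(π²E) = 2.350×10^5 × 3.283² / (π² × 1.02×10^11) = 2.516×10^-6 m⁴
I_req = 2.516×10^6 mm⁴
Solid square: I = a⁴/12  ⇒  a = (12I)^(1/4) = (12×2.516×10^6)^(1/4) = 74.1 mm

a ≈ 74.1 mm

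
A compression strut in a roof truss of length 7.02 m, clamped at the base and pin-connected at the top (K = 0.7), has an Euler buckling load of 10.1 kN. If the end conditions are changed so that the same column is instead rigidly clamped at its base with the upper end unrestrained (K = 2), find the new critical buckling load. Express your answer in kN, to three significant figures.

P_cr ≈ 1.24 kN

P_cr ∝ 1/K², so P_cr,new = P_cr,old × (K_old/K_new)² = 10.1 × (0.7/2)²
= 10.1 × 0.1225 = 1.24 kN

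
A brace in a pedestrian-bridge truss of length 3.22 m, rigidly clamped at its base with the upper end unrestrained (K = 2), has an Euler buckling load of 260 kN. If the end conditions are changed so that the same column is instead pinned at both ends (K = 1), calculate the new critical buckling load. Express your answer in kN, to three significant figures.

P_cr ∝ 1/K², so P_cr,new = P_cr,old × (K_old/K_new)² = 260 × (2/1)²
= 260 × 4.000 = 1040 kN

P_cr ≈ 1040 kN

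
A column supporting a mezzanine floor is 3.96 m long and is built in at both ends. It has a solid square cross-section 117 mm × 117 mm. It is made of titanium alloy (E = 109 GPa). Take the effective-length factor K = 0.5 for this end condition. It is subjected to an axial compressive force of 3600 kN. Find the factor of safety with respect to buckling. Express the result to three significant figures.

n ≈ 1.19

I = a⁴/12 = 117⁴/12 = 1.562×10^7 mm⁴
I = 1.562×10^7 mm⁴ = 1.562×10^-5 m⁴
Effective length L_e = K·L = 0.5 × 3.96 = 1.980 m
P_cr = π²EI / L_e² = π² × 109×10⁹ × 1.562×10^-5 / 1.980² = 4.285×10^6 N
Factor of safety n = P_cr / P = 4285.1 / 3600 = 1.19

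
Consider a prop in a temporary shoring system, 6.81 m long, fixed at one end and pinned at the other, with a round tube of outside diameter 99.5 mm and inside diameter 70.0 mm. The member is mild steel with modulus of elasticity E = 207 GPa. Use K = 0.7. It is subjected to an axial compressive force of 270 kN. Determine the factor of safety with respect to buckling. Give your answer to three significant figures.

n ≈ 1.21

d_o = 99.5 mm, d_i = 70.0 mm
I = π(d_o⁴ − d_i⁴)/64 = π(99.5⁴ − 70.00⁴)/64 = 3.633×10^6 mm⁴
I = 3.633×10^6 mm⁴ = 3.633×10^-6 m⁴
Effective length L_e = K·L = 0.7 × 6.81 = 4.767 m
P_cr = π²EI / L_e² = π² × 207×10⁹ × 3.633×10^-6 / 4.767² = 3.266×10^5 N
Factor of safety n = P_cr / P = 326.60 / 270 = 1.21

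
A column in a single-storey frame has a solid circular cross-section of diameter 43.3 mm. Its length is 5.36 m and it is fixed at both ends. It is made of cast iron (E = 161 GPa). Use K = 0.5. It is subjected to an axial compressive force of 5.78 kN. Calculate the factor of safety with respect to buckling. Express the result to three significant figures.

n ≈ 6.60

I = πd⁴/64 = π×43.3⁴/64 = 1.726×10^5 mm⁴
I = 1.726×10^5 mm⁴ = 1.726×10^-7 m⁴
Effective length L_e = K·L = 0.5 × 5.36 = 2.680 m
P_cr = π²EI / L_e² = π² × 161×10⁹ × 1.726×10^-7 / 2.680² = 3.817×10^4 N
Factor of safety n = P_cr / P = 38.175 / 5.78 = 6.60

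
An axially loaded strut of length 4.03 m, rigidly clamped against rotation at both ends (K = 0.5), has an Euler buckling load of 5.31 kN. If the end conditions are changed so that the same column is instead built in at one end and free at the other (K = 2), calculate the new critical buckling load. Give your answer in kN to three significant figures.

P_cr ∝ 1/K², so P_cr,new = P_cr,old × (K_old/K_new)² = 5.31 × (0.5/2)²
= 5.31 × 0.06250 = 0.332 kN

P_cr ≈ 0.332 kN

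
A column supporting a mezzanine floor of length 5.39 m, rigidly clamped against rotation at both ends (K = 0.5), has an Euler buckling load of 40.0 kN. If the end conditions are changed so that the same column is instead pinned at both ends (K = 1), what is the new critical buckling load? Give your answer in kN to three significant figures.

P_cr ∝ 1/K², so P_cr,new = P_cr,old × (K_old/K_new)² = 40.0 × (0.5/1)²
= 40.0 × 0.2500 = 10.0 kN

P_cr ≈ 10.0 kN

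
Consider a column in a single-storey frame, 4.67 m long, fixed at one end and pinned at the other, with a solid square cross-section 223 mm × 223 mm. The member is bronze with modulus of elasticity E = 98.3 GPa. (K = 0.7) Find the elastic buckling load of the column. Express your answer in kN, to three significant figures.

P_cr ≈ 18700 kN

I = a⁴/12 = 223⁴/12 = 2.061×10^8 mm⁴
I = 2.061×10^8 mm⁴ = 2.061×10^-4 m⁴
Effective length L_e = K·L = 0.7 × 4.67 = 3.269 m
P_cr = π²EI / L_e² = π² × 98.3×10⁹ × 2.061×10^-4 / 3.269² = 1.871×10^7 N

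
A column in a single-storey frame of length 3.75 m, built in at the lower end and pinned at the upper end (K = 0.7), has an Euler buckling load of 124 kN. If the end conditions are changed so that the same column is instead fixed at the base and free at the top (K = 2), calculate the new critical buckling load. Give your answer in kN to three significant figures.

P_cr ∝ 1/K², so P_cr,new = P_cr,old × (K_old/K_new)² = 124 × (0.7/2)²
= 124 × 0.1225 = 15.2 kN

P_cr ≈ 15.2 kN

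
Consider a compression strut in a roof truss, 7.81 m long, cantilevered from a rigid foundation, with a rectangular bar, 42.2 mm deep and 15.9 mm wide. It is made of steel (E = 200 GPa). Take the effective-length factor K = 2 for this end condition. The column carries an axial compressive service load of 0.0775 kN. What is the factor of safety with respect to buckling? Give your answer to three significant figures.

Buckling occurs about the weak axis: I_min = h·b³/12 with b = 15.9 mm (the shorter side).
I_min = 42.2×15.9³/12 = 1.414×10^4 mm⁴
I = 1.414×10^4 mm⁴ = 1.414×10^-8 m⁴
Effective length L_e = K·L = 2 × 7.81 = 15.62 m
P_cr = π²EI / L_e² = π² × 200×10⁹ × 1.414×10^-8 / 15.62² = 114.4 N
Factor of safety n = P_cr / P = 0.11436 / 0.0775 = 1.48

n ≈ 1.48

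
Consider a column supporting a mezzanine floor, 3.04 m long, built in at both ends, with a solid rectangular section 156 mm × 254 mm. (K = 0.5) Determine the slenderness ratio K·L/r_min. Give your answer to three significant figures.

λ ≈ 33.8

For a rectangle r_min = b/√12 = 156/√12 = 45.03 mm
L_e = K·L = 0.5 × 3.04 m = 1.520 m = 1520.0 mm
λ = L_e / r_min = 1520.0 / 45.03 = 33.8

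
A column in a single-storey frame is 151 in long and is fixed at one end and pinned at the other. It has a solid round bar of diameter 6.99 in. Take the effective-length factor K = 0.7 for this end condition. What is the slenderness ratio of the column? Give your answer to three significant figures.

For a solid circle r = d/4 = 6.99/4 = 1.748 in
L_e = K·L = 0.7 × 151 = 105.7 in
λ = L_e / r_min = 105.70 / 1.748 = 60.5

λ ≈ 60.5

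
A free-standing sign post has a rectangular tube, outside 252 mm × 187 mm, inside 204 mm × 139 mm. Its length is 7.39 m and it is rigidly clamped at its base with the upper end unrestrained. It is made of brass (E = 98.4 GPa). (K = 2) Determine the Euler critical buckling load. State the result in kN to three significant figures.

P_cr ≈ 408 kN

Weak-axis I_min = (h_o·b_o³ − h_i·b_i³)/12 with b_o = 187, b_i = 139.0 mm (shorter outer/inner sides).
I_min = (252×187³ − 204.0×139.0³)/12 = 9.167×10^7 mm⁴
I = 9.167×10^7 mm⁴ = 9.167×10^-5 m⁴
Effective length L_e = K·L = 2 × 7.39 = 14.78 m
P_cr = π²EI / L_e² = π² × 98.4×10⁹ × 9.167×10^-5 / 14.78² = 4.075×10^5 N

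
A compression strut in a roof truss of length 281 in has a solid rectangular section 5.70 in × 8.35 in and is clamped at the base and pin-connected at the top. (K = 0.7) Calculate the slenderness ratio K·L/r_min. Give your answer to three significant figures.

For a rectangle r_min = b/√12 = 5.70/√12 = 1.645 in
L_e = K·L = 0.7 × 281 = 196.7 in
λ = L_e / r_min = 196.70 / 1.645 = 120

λ ≈ 120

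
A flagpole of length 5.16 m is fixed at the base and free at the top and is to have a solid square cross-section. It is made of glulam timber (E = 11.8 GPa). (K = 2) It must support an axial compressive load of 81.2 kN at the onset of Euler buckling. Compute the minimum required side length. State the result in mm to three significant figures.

a ≈ 173 mm

L_e = K·L = 2 × 5.16 = 10.32 m
Required I = P_cr·L_e²/(π²E) = 8.120×10^4 × 10.32² / (π² × 1.18×10^10) = 7.426×10^-5 m⁴
I_req = 7.426×10^7 mm⁴
Solid square: I = a⁴/12  ⇒  a = (12I)^(1/4) = (12×7.426×10^7)^(1/4) = 173 mm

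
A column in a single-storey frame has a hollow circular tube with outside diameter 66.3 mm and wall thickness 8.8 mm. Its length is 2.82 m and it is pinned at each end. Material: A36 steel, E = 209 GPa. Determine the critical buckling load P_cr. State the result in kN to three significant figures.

Inner diameter d_i = 66.3 − 2×8.8 = 48.70 mm
I = π(d_o⁴ − d_i⁴)/64 = π(66.3⁴ − 48.70⁴)/64 = 6.724×10^5 mm⁴
I = 6.724×10^5 mm⁴ = 6.724×10^-7 m⁴
Effective length L_e = K·L = 1 × 2.82 = 2.820 m
P_cr = π²EI / L_e² = π² × 209×10⁹ × 6.724×10^-7 / 2.820² = 1.744×10^5 N

P_cr ≈ 174 kN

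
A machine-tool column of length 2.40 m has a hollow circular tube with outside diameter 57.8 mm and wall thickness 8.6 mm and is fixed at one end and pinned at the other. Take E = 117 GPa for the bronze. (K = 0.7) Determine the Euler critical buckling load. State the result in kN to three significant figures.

Inner diameter d_i = 57.8 − 2×8.6 = 40.60 mm
I = π(d_o⁴ − d_i⁴)/64 = π(57.8⁴ − 40.60⁴)/64 = 4.145×10^5 mm⁴
I = 4.145×10^5 mm⁴ = 4.145×10^-7 m⁴
Effective length L_e = K·L = 0.7 × 2.40 = 1.680 m
P_cr = π²EI / L_e² = π² × 117×10⁹ × 4.145×10^-7 / 1.680² = 1.696×10^5 N

P_cr ≈ 170 kN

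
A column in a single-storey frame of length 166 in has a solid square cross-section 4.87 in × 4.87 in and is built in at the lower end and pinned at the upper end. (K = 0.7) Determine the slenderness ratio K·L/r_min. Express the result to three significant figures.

λ ≈ 82.7

For a square r = a/√12 = 4.87/√12 = 1.406 in
L_e = K·L = 0.7 × 166 = 116.2 in
λ = L_e / r_min = 116.20 / 1.406 = 82.7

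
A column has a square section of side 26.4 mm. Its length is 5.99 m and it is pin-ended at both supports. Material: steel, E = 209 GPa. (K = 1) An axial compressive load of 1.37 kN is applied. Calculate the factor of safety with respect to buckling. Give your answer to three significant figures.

n ≈ 1.70

I = a⁴/12 = 26.4⁴/12 = 4.048×10^4 mm⁴
I = 4.048×10^4 mm⁴ = 4.048×10^-8 m⁴
Effective length L_e = K·L = 1 × 5.99 = 5.990 m
P_cr = π²EI / L_e² = π² × 209×10⁹ × 4.048×10^-8 / 5.990² = 2.327×10^3 N
Factor of safety n = P_cr / P = 2.3272 / 1.37 = 1.70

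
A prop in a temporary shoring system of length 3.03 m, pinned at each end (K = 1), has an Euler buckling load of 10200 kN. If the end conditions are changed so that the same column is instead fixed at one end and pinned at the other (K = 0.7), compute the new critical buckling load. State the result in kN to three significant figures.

P_cr ≈ 20800 kN

P_cr ∝ 1/K², so P_cr,new = P_cr,old × (K_old/K_new)² = 10200 × (1/0.7)²
= 10200 × 2.041 = 20800 kN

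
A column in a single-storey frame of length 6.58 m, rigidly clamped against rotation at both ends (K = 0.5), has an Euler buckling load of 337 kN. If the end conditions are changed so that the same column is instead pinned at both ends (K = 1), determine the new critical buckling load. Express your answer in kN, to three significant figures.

P_cr ∝ 1/K², so P_cr,new = P_cr,old × (K_old/K_new)² = 337 × (0.5/1)²
= 337 × 0.2500 = 84.2 kN

P_cr ≈ 84.2 kN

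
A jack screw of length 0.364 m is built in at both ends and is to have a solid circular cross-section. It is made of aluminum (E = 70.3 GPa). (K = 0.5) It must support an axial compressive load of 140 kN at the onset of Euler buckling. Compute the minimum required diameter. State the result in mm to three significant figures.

L_e = K·L = 0.5 × 0.364 = 0.1820 m
Required I = P_cr·L_e²/(π²E) = 1.400×10^5 × 0.1820² / (π² × 7.03×10^10) = 6.684×10^-9 m⁴
I_req = 6.684×10^3 mm⁴
Solid circle: I = πd⁴/64  ⇒  d = (64I/π)^(1/4) = (64×6.684×10^3/π)^(1/4) = 19.2 mm

d ≈ 19.2 mm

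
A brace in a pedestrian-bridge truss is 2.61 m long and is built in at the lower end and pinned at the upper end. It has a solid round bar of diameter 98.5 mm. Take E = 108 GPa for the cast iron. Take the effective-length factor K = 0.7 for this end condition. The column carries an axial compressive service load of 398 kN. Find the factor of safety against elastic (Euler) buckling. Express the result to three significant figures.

n ≈ 3.71

I = πd⁴/64 = π×98.5⁴/64 = 4.621×10^6 mm⁴
I = 4.621×10^6 mm⁴ = 4.621×10^-6 m⁴
Effective length L_e = K·L = 0.7 × 2.61 = 1.827 m
P_cr = π²EI / L_e² = π² × 108×10⁹ × 4.621×10^-6 / 1.827² = 1.476×10^6 N
Factor of safety n = P_cr / P = 1475.6 / 398 = 3.71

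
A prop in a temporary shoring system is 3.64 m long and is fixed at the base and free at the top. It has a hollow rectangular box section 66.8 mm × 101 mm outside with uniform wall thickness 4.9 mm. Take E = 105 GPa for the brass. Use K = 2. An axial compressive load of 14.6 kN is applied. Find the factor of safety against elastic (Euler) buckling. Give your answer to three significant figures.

Inner dimensions: h_i = 101 − 2×4.9 = 91.20 mm, b_i = 66.8 − 2×4.9 = 57.00 mm
Weak-axis I_min = (h_o·b_o³ − h_i·b_i³)/12 with b_o = 66.8, b_i = 57.00 mm (shorter outer/inner sides).
I_min = (101×66.8³ − 91.20×57.00³)/12 = 1.101×10^6 mm⁴
I = 1.101×10^6 mm⁴ = 1.101×10^-6 m⁴
Effective length L_e = K·L = 2 × 3.64 = 7.280 m
P_cr = π²EI / L_e² = π² × 105×10⁹ × 1.101×10^-6 / 7.280² = 2.154×10^4 N
Factor of safety n = P_cr / P = 21.535 / 14.6 = 1.48

n ≈ 1.48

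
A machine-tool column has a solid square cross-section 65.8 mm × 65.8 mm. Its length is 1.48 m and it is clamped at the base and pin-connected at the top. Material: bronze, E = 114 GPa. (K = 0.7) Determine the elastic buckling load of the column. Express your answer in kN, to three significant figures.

I = a⁴/12 = 65.8⁴/12 = 1.562×10^6 mm⁴
I = 1.562×10^6 mm⁴ = 1.562×10^-6 m⁴
Effective length L_e = K·L = 0.7 × 1.48 = 1.036 m
P_cr = π²EI / L_e² = π² × 114×10⁹ × 1.562×10^-6 / 1.036² = 1.638×10^6 N

P_cr ≈ 1640 kN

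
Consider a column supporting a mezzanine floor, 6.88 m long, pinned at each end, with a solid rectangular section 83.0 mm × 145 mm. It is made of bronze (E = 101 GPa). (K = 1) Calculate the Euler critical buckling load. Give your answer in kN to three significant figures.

P_cr ≈ 146 kN

Buckling occurs about the weak axis: I_min = h·b³/12 with b = 83.0 mm (the shorter side).
I_min = 145×83.0³/12 = 6.909×10^6 mm⁴
I = 6.909×10^6 mm⁴ = 6.909×10^-6 m⁴
Effective length L_e = K·L = 1 × 6.88 = 6.880 m
P_cr = π²EI / L_e² = π² × 101×10⁹ × 6.909×10^-6 / 6.880² = 1.455×10^5 N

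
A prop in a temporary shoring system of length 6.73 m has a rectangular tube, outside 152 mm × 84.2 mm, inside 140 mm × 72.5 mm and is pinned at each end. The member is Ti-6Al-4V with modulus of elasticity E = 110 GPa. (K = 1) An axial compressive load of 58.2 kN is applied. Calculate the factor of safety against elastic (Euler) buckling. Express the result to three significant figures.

n ≈ 1.28

Weak-axis I_min = (h_o·b_o³ − h_i·b_i³)/12 with b_o = 84.2, b_i = 72.50 mm (shorter outer/inner sides).
I_min = (152×84.2³ − 140.0×72.50³)/12 = 3.115×10^6 mm⁴
I = 3.115×10^6 mm⁴ = 3.115×10^-6 m⁴
Effective length L_e = K·L = 1 × 6.73 = 6.730 m
P_cr = π²EI / L_e² = π² × 110×10⁹ × 3.115×10^-6 / 6.730² = 7.468×10^4 N
Factor of safety n = P_cr / P = 74.676 / 58.2 = 1.28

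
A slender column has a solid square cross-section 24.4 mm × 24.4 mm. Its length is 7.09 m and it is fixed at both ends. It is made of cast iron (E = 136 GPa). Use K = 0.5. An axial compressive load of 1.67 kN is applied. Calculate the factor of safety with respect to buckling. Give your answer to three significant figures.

I = a⁴/12 = 24.4⁴/12 = 2.954×10^4 mm⁴
I = 2.954×10^4 mm⁴ = 2.954×10^-8 m⁴
Effective length L_e = K·L = 0.5 × 7.09 = 3.545 m
P_cr = π²EI / L_e² = π² × 136×10⁹ × 2.954×10^-8 / 3.545² = 3.155×10^3 N
Factor of safety n = P_cr / P = 3.1549 / 1.67 = 1.89

n ≈ 1.89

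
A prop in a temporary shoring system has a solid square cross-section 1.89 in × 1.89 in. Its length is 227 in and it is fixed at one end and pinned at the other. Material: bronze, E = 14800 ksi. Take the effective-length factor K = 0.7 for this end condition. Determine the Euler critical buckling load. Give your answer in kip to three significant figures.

I = a⁴/12 = 1.89⁴/12 = 1.063 in⁴
Effective length L_e = K·L = 0.7 × 227 = 158.9 in
P_cr = π²EI / L_e² = π² × 14800×10³ × 1.063 / 158.9² = 6.151×10^3 lb

P_cr ≈ 6.15 kip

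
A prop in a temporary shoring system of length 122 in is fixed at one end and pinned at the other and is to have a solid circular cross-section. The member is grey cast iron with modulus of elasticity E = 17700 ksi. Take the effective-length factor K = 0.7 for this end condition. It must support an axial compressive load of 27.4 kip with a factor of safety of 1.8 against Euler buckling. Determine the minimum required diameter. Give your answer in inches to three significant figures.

Required P_cr = n·P = 1.8 × 27.4 = 49.32 kip
L_e = K·L = 0.7 × 122 = 85.40 in
Required I = P_cr·L_e²/(π²E) = 4.932×10^4 × 85.40² / (π² × 1.77×10^7) = 2.059 in⁴
Solid circle: I = πd⁴/64  ⇒  d = (64I/π)^(1/4) = (64×2.059/π)^(1/4) = 2.54 in

d ≈ 2.54 in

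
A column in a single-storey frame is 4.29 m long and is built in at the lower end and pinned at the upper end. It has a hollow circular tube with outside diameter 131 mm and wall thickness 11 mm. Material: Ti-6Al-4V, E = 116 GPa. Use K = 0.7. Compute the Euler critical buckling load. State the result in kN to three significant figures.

P_cr ≈ 956 kN

Inner diameter d_i = 131 − 2×11 = 109.0 mm
I = π(d_o⁴ − d_i⁴)/64 = π(131⁴ − 109.0⁴)/64 = 7.527×10^6 mm⁴
I = 7.527×10^6 mm⁴ = 7.527×10^-6 m⁴
Effective length L_e = K·L = 0.7 × 4.29 = 3.003 m
P_cr = π²EI / L_e² = π² × 116×10⁹ × 7.527×10^-6 / 3.003² = 9.556×10^5 N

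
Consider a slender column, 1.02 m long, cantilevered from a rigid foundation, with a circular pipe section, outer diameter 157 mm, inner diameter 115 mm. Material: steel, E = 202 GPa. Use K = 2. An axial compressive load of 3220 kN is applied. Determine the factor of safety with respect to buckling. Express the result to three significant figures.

n ≈ 3.16

d_o = 157 mm, d_i = 115 mm
I = π(d_o⁴ − d_i⁴)/64 = π(157⁴ − 115.0⁴)/64 = 2.124×10^7 mm⁴
I = 2.124×10^7 mm⁴ = 2.124×10^-5 m⁴
Effective length L_e = K·L = 2 × 1.02 = 2.040 m
P_cr = π²EI / L_e² = π² × 202×10⁹ × 2.124×10^-5 / 2.040² = 1.017×10^7 N
Factor of safety n = P_cr / P = 10175 / 3220 = 3.16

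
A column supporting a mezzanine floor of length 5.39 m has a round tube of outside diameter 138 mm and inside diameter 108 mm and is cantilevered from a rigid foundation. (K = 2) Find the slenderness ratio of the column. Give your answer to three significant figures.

d_o = 138 mm, d_i = 108 mm
I = π(d_o⁴ − d_i⁴)/64 = π(138⁴ − 108.0⁴)/64 = 1.112×10^7 mm⁴
A = 5.796×10^3 mm²;  r_min = √(I/A) = √(1.112×10^7/5.796×10^3) = 43.81 mm
L_e = K·L = 2 × 5.39 m = 10.78 m = 10780 mm
λ = L_e / r_min = 10780 / 43.81 = 246

λ ≈ 246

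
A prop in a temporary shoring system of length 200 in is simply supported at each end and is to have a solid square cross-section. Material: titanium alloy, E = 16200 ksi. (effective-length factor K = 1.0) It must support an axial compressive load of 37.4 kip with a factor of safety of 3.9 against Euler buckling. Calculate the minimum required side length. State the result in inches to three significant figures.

Required P_cr = n·P = 3.9 × 37.4 = 145.9 kip
L_e = K·L = 1 × 200 = 200.0 in
Required I = P_cr·L_e²/(π²E) = 1.459×10^5 × 200.0² / (π² × 1.62×10^7) = 36.49 in⁴
Solid square: I = a⁴/12  ⇒  a = (12I)^(1/4) = (12×36.49)^(1/4) = 4.57 in

a ≈ 4.57 in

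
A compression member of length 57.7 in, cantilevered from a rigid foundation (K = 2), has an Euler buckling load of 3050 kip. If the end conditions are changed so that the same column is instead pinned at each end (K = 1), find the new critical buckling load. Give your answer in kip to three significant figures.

P_cr ≈ 12200 kip

P_cr ∝ 1/K², so P_cr,new = P_cr,old × (K_old/K_new)² = 3050 × (2/1)²
= 3050 × 4.000 = 12200 kip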